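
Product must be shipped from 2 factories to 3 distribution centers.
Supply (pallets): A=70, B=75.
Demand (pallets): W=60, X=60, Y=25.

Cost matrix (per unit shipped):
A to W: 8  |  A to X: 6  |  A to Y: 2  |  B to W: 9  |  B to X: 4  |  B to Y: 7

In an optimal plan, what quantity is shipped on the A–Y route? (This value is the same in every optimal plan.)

The minimum-cost plan:
  A->W: 45 × 8 = 360
  A->Y: 25 × 2 = 50
  B->W: 15 × 9 = 135
  B->X: 60 × 4 = 240
Total cost = 785.
So A→Y carries 25 pallets.

25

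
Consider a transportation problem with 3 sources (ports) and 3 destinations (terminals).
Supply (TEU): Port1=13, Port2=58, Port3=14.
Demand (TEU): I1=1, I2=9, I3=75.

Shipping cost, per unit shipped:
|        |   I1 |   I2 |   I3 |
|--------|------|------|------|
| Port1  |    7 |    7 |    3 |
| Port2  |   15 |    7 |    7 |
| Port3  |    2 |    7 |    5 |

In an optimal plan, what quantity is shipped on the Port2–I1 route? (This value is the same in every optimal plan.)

The minimum-cost plan:
  Port1 to I3: 13 × 3 = 39
  Port2 to I2: 9 × 7 = 63
  Port2 to I3: 49 × 7 = 343
  Port3 to I1: 1 × 2 = 2
  Port3 to I3: 13 × 5 = 65
Total cost = 512.
The route Port2→I1 is not used.

0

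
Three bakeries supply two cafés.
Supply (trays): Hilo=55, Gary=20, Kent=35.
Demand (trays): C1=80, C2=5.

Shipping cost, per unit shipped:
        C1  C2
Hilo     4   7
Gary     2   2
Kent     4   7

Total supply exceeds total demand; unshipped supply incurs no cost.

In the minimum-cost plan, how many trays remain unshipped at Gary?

0

An optimal plan:
  Hilo→C1: 30 × 4 = 120
  Gary→C1: 15 × 2 = 30
  Gary→C2: 5 × 2 = 10
  Kent→C1: 35 × 4 = 140
Total cost = 300.
Gary ships 20 of its 20, leaving 0.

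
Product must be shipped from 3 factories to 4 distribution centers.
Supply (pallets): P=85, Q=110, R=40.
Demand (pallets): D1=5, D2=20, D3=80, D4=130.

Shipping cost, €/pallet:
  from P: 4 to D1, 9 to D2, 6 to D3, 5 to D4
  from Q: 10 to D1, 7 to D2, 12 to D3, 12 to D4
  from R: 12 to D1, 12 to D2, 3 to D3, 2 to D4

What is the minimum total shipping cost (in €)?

A cheapest plan:
  P to D4: 85 × €5 = €425
  Q to D1: 5 × €10 = €50
  Q to D2: 20 × €7 = €140
  Q to D3: 80 × €12 = €960
  Q to D4: 5 × €12 = €60
  R to D4: 40 × €2 = €80
Total = 425 + 50 + 140 + 960 + 60 + 80 = €1715.

1715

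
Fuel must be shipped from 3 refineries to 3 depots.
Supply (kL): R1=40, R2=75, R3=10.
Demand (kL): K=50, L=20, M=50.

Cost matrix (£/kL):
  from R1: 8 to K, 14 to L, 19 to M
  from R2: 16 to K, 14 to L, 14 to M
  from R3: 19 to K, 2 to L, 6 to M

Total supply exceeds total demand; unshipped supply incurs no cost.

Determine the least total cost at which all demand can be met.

1340

One minimum-cost allocation:
  R1–K: 40 × £8 = £320
  R2–K: 10 × £16 = £160
  R2–L: 10 × £14 = £140
  R2–M: 50 × £14 = £700
  R3–L: 10 × £2 = £20
Total = 320 + 160 + 140 + 700 + 20 = £1340.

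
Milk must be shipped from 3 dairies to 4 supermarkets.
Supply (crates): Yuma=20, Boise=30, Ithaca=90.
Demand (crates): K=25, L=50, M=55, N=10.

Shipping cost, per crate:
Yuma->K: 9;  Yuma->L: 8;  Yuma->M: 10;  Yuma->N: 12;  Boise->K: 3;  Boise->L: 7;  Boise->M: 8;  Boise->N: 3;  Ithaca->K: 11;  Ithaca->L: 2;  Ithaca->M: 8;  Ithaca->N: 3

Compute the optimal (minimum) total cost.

685

One minimum-cost allocation:
  Yuma to M: 20 × 10 = 200
  Boise to K: 25 × 3 = 75
  Boise to M: 5 × 8 = 40
  Ithaca to L: 50 × 2 = 100
  Ithaca to M: 30 × 8 = 240
  Ithaca to N: 10 × 3 = 30
Total = 200 + 75 + 40 + 100 + 240 + 30 = 685.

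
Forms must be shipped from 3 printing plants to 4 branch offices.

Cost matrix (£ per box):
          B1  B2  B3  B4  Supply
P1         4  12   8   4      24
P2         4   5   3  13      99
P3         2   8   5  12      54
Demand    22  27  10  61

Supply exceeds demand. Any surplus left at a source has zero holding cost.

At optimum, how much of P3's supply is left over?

Minimum-cost shipments:
  P1→B4: 24 boxes
  P2→B2: 27 boxes
  P2→B3: 10 boxes
  P2→B4: 5 boxes
  P3→B1: 22 boxes
  P3→B4: 32 boxes
Total cost = £754.
P3 ships 54 of its 54, leaving 0.

0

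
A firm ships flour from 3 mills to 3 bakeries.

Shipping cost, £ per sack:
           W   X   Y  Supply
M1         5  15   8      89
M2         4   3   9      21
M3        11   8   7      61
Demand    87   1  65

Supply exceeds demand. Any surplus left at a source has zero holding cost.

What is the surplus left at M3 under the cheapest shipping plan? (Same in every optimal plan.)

Minimum-cost shipments:
  M1 to W: 67 × £5 = £335
  M1 to Y: 4 × £8 = £32
  M2 to W: 20 × £4 = £80
  M2 to X: 1 × £3 = £3
  M3 to Y: 61 × £7 = £427
Total cost = £877.
M3 ships 61 of its 61, leaving 0.

0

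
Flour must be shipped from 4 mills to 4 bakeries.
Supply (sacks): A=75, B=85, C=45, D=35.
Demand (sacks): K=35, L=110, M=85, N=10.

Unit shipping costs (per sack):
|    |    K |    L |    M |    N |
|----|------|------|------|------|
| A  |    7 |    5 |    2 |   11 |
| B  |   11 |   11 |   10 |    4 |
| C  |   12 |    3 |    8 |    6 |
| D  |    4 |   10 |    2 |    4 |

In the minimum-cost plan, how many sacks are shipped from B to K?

10

The minimum-cost plan:
  A→M: 75 sacks
  B→K: 10 sacks
  B→L: 65 sacks
  B→N: 10 sacks
  C→L: 45 sacks
  D→K: 25 sacks
  D→M: 10 sacks
Total cost = 1270.
So B→K carries 10 sacks.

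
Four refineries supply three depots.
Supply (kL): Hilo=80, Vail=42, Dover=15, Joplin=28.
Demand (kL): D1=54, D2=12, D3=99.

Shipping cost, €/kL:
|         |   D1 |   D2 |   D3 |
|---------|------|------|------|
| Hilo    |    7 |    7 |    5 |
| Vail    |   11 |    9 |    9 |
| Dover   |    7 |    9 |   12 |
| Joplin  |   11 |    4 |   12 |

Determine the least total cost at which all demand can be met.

1153

Optimal allocation:
  Hilo->D3: 80 kL
  Vail->D1: 23 kL
  Vail->D3: 19 kL
  Dover->D1: 15 kL
  Joplin->D1: 16 kL
  Joplin->D2: 12 kL
Total cost = €1153.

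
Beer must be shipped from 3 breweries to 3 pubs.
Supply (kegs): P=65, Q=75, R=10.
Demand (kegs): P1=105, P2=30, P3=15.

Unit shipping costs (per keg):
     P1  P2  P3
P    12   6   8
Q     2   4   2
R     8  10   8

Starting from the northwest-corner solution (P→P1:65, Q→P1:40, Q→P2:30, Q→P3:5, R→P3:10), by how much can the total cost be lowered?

300

Current plan cost = 65·12 + 40·2 + 30·4 + 5·2 + 10·8 = 1070.
Optimal plan:
  P->P1: 20 × 12 = 240
  P->P2: 30 × 6 = 180
  P->P3: 15 × 8 = 120
  Q->P1: 75 × 2 = 150
  R->P1: 10 × 8 = 80
Optimal cost = 770.
Saving = 1070 − 770 = 300.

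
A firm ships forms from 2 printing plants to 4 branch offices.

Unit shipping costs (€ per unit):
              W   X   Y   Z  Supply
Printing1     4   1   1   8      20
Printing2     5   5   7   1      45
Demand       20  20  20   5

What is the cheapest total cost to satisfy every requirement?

A cheapest plan:
  Printing1->Y: 20 × €1 = €20
  Printing2->W: 20 × €5 = €100
  Printing2->X: 20 × €5 = €100
  Printing2->Z: 5 × €1 = €5
Total = 20 + 100 + 100 + 5 = €225.

225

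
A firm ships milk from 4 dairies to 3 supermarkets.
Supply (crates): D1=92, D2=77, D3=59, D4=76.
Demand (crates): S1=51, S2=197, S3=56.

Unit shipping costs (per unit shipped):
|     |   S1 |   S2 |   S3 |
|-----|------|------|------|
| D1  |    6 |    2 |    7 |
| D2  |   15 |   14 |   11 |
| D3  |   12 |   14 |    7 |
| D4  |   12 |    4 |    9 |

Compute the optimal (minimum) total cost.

An optimal shipping plan:
  D1 to S2: 92 × 2 = 184
  D2 to S1: 48 × 15 = 720
  D2 to S2: 29 × 14 = 406
  D3 to S1: 3 × 12 = 36
  D3 to S3: 56 × 7 = 392
  D4 to S2: 76 × 4 = 304
Total = 184 + 720 + 406 + 36 + 392 + 304 = 2042.

2042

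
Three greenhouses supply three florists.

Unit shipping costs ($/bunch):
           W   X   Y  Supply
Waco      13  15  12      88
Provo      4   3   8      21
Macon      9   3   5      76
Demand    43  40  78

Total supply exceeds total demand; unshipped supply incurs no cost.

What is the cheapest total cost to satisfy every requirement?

1174

A cheapest plan:
  Waco to W: 22 × $13 = $286
  Waco to Y: 42 × $12 = $504
  Provo to W: 21 × $4 = $84
  Macon to X: 40 × $3 = $120
  Macon to Y: 36 × $5 = $180
Total = 286 + 504 + 84 + 120 + 180 = $1174.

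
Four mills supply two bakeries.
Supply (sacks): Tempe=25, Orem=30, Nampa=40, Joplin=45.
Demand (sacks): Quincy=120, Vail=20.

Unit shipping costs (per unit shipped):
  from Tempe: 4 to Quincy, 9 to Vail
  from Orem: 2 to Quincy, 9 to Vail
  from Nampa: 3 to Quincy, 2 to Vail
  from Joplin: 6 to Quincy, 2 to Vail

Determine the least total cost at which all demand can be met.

A cheapest plan:
  Tempe–Quincy: 25 × 4 = 100
  Orem–Quincy: 30 × 2 = 60
  Nampa–Quincy: 40 × 3 = 120
  Joplin–Quincy: 25 × 6 = 150
  Joplin–Vail: 20 × 2 = 40
Total = 100 + 60 + 120 + 150 + 40 = 470.
(Supply check: Tempe ships 25; Orem ships 30; Nampa ships 40; Joplin ships 45.)

470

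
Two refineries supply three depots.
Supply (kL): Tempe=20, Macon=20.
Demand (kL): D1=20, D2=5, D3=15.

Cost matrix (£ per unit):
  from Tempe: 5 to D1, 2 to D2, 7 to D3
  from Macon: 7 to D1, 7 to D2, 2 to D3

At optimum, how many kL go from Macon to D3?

15

The minimum-cost plan:
  Tempe–D1: 15 × £5 = £75
  Tempe–D2: 5 × £2 = £10
  Macon–D1: 5 × £7 = £35
  Macon–D3: 15 × £2 = £30
Total cost = £150.
So Macon→D3 carries 15 kL.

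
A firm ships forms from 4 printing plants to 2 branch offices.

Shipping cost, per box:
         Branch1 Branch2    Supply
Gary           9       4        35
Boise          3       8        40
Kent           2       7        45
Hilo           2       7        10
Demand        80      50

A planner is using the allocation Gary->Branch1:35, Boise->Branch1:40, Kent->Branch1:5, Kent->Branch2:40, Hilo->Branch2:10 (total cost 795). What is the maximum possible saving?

350

Current plan cost = 35·9 + 40·3 + 5·2 + 40·7 + 10·7 = 795.
Optimal plan:
  Gary to Branch2: 35 × 4 = 140
  Boise to Branch1: 40 × 3 = 120
  Kent to Branch1: 40 × 2 = 80
  Kent to Branch2: 5 × 7 = 35
  Hilo to Branch2: 10 × 7 = 70
Optimal cost = 445.
Saving = 795 − 445 = 350.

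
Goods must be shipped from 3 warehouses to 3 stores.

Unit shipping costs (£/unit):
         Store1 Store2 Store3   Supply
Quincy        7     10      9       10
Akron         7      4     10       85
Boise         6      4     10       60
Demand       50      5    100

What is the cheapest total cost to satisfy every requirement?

1310

An optimal shipping plan:
  Quincy->Store3: 10 × £9 = £90
  Akron->Store3: 85 × £10 = £850
  Boise->Store1: 50 × £6 = £300
  Boise->Store2: 5 × £4 = £20
  Boise->Store3: 5 × £10 = £50
Total = 90 + 850 + 300 + 20 + 50 = £1310.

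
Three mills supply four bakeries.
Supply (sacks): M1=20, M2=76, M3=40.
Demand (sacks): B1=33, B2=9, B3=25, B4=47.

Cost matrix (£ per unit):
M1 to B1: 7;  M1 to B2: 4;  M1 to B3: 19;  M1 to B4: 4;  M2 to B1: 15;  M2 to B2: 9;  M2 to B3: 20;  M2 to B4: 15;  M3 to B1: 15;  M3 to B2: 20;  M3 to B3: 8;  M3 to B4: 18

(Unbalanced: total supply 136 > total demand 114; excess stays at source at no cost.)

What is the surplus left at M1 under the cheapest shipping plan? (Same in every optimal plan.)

0

An optimal plan:
  M1–B4: 20 × £4 = £80
  M2–B1: 33 × £15 = £495
  M2–B2: 9 × £9 = £81
  M2–B4: 27 × £15 = £405
  M3–B3: 25 × £8 = £200
Total cost = £1261.
M1 ships 20 of its 20, leaving 0.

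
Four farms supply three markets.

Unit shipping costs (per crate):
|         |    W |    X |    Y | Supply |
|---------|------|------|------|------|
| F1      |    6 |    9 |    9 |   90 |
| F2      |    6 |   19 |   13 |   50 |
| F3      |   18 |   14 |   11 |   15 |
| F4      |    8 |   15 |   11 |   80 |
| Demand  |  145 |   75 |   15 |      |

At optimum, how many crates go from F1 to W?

15

Solving gives:
  F1→W: 15 crates
  F1→X: 75 crates
  F2→W: 50 crates
  F3→Y: 15 crates
  F4→W: 80 crates
Total cost = 1870.
So F1→W carries 15 crates.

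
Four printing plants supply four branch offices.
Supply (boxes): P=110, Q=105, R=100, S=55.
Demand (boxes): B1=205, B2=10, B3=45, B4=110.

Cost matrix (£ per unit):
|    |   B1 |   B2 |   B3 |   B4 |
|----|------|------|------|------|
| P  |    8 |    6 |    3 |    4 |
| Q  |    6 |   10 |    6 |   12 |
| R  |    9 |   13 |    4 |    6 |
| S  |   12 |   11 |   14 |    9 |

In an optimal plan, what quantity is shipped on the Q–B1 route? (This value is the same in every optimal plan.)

105

Solving gives:
  P to B2: 10 × £6 = £60
  P to B4: 100 × £4 = £400
  Q to B1: 105 × £6 = £630
  R to B1: 55 × £9 = £495
  R to B3: 45 × £4 = £180
  S to B1: 45 × £12 = £540
  S to B4: 10 × £9 = £90
Total cost = £2395.
So Q→B1 carries 105 boxes.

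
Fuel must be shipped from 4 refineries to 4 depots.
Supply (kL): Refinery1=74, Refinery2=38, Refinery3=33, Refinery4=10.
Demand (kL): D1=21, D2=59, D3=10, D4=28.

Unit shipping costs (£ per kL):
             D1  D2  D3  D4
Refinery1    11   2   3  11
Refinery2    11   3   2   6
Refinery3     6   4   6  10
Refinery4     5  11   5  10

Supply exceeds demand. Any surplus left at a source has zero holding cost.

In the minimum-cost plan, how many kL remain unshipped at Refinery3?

Minimum-cost shipments:
  Refinery1->D2: 59 × £2 = £118
  Refinery2->D3: 10 × £2 = £20
  Refinery2->D4: 28 × £6 = £168
  Refinery3->D1: 11 × £6 = £66
  Refinery4->D1: 10 × £5 = £50
Total cost = £422.
Refinery3 ships 11 of its 33, leaving 22.

22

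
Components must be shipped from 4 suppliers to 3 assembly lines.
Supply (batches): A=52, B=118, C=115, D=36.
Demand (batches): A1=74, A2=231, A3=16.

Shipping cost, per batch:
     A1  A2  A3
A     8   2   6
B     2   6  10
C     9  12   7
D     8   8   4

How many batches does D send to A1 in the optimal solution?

Optimal shipments:
  A->A2: 52 × 2 = 104
  B->A1: 74 × 2 = 148
  B->A2: 44 × 6 = 264
  C->A2: 99 × 12 = 1188
  C->A3: 16 × 7 = 112
  D->A2: 36 × 8 = 288
Total cost = 2104.
The route D→A1 is not used.

0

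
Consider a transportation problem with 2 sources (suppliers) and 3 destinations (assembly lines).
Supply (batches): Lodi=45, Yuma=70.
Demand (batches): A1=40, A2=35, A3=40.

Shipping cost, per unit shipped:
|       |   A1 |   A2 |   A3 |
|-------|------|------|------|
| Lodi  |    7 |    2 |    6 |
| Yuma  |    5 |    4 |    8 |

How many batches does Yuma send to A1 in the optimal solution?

40

Solving gives:
  Lodi→A2: 35 × 2 = 70
  Lodi→A3: 10 × 6 = 60
  Yuma→A1: 40 × 5 = 200
  Yuma→A3: 30 × 8 = 240
Total cost = 570.
So Yuma→A1 carries 40 batches.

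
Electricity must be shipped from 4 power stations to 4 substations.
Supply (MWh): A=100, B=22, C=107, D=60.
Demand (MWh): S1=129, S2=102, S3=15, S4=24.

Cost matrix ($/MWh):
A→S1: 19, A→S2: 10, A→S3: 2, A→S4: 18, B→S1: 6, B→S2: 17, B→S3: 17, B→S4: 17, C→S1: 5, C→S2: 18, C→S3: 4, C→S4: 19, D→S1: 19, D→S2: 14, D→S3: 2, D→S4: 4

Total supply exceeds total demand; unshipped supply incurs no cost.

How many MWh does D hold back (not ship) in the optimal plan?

19

Minimum-cost shipments:
  A→S2: 100 × $10 = $1000
  B→S1: 22 × $6 = $132
  C→S1: 107 × $5 = $535
  D→S2: 2 × $14 = $28
  D→S3: 15 × $2 = $30
  D→S4: 24 × $4 = $96
Total cost = $1821.
D ships 41 of its 60, leaving 19.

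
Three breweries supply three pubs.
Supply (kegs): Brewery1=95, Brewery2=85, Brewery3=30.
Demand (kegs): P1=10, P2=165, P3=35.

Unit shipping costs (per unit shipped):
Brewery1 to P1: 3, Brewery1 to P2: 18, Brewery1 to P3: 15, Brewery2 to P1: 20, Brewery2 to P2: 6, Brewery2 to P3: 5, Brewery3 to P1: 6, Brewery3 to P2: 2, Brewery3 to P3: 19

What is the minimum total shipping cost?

One minimum-cost allocation:
  Brewery1->P1: 10 × 3 = 30
  Brewery1->P2: 50 × 18 = 900
  Brewery1->P3: 35 × 15 = 525
  Brewery2->P2: 85 × 6 = 510
  Brewery3->P2: 30 × 2 = 60
Total = 30 + 900 + 525 + 510 + 60 = 2025.
(Supply check: Brewery1 ships 95; Brewery2 ships 85; Brewery3 ships 30.)

2025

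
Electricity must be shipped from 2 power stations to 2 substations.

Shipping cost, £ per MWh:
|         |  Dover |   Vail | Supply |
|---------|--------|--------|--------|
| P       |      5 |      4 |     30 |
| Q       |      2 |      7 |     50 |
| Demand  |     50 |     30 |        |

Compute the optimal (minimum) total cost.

220

A cheapest plan:
  P->Vail: 30 × £4 = £120
  Q->Dover: 50 × £2 = £100
Total = 120 + 100 = £220.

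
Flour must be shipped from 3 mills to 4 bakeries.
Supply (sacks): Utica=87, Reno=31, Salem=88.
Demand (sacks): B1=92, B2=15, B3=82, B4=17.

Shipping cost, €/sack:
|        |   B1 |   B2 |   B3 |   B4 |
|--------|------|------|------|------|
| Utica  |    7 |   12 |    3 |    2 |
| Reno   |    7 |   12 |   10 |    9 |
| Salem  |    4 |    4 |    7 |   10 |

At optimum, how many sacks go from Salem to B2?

15

The minimum-cost plan:
  Utica→B3: 70 × €3 = €210
  Utica→B4: 17 × €2 = €34
  Reno→B1: 31 × €7 = €217
  Salem→B1: 61 × €4 = €244
  Salem→B2: 15 × €4 = €60
  Salem→B3: 12 × €7 = €84
Total cost = €849.
So Salem→B2 carries 15 sacks.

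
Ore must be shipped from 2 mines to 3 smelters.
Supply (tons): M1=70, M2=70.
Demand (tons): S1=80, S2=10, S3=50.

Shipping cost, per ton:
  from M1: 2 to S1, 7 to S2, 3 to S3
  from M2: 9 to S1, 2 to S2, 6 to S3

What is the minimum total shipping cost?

A cheapest plan:
  M1 to S1: 70 × 2 = 140
  M2 to S1: 10 × 9 = 90
  M2 to S2: 10 × 2 = 20
  M2 to S3: 50 × 6 = 300
Total = 140 + 90 + 20 + 300 = 550.
(Supply check: M1 ships 70; M2 ships 70.)

550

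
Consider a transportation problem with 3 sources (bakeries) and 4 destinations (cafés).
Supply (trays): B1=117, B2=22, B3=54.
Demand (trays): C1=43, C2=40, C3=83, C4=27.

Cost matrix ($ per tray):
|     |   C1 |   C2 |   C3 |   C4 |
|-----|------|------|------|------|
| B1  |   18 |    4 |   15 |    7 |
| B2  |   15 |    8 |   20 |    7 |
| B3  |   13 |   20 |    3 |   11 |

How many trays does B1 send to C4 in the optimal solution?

27

Optimal shipments:
  B1 to C1: 21 × $18 = $378
  B1 to C2: 40 × $4 = $160
  B1 to C3: 29 × $15 = $435
  B1 to C4: 27 × $7 = $189
  B2 to C1: 22 × $15 = $330
  B3 to C3: 54 × $3 = $162
Total cost = $1654.
So B1→C4 carries 27 trays.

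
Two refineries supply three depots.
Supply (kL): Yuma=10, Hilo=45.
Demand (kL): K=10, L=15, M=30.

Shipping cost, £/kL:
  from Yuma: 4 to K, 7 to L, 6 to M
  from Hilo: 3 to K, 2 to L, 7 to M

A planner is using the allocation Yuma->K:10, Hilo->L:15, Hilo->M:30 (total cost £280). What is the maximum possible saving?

Current plan cost = 10·4 + 15·2 + 30·7 = £280.
Optimal plan:
  Yuma–M: 10 × £6 = £60
  Hilo–K: 10 × £3 = £30
  Hilo–L: 15 × £2 = £30
  Hilo–M: 20 × £7 = £140
Optimal cost = £260.
Saving = 280 − 260 = £20.

20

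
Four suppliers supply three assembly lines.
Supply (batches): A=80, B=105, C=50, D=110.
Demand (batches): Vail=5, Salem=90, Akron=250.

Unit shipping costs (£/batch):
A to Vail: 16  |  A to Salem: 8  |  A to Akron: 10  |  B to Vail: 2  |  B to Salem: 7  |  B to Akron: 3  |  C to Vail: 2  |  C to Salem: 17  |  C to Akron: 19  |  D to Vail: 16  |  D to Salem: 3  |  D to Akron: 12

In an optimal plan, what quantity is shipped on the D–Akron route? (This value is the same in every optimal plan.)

20

The minimum-cost plan:
  A->Akron: 80 × £10 = £800
  B->Akron: 105 × £3 = £315
  C->Vail: 5 × £2 = £10
  C->Akron: 45 × £19 = £855
  D->Salem: 90 × £3 = £270
  D->Akron: 20 × £12 = £240
Total cost = £2490.
So D→Akron carries 20 batches.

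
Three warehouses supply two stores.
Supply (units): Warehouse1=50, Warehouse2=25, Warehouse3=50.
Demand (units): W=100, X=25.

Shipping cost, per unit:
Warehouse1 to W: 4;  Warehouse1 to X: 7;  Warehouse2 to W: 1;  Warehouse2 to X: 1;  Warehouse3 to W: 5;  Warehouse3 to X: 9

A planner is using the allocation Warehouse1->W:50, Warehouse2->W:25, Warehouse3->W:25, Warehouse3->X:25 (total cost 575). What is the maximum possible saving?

100

Current plan cost = 50·4 + 25·1 + 25·5 + 25·9 = 575.
Optimal plan:
  Warehouse1→W: 50 × 4 = 200
  Warehouse2→X: 25 × 1 = 25
  Warehouse3→W: 50 × 5 = 250
Optimal cost = 475.
Saving = 575 − 475 = 100.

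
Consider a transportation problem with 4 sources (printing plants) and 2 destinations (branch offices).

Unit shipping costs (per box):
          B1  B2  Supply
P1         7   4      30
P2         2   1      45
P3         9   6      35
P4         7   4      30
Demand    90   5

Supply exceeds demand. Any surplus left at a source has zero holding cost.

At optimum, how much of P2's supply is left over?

0

An optimal plan:
  P1→B1: 15 × 7 = 105
  P1→B2: 5 × 4 = 20
  P2→B1: 45 × 2 = 90
  P4→B1: 30 × 7 = 210
Total cost = 425.
P2 ships 45 of its 45, leaving 0.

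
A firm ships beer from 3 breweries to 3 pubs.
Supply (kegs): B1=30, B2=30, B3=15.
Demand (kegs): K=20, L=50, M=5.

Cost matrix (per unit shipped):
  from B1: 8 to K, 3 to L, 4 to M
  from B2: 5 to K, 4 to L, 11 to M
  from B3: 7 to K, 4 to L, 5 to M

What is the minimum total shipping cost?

Optimal allocation:
  B1->L: 25 kegs
  B1->M: 5 kegs
  B2->K: 20 kegs
  B2->L: 10 kegs
  B3->L: 15 kegs
Total cost = 295.

295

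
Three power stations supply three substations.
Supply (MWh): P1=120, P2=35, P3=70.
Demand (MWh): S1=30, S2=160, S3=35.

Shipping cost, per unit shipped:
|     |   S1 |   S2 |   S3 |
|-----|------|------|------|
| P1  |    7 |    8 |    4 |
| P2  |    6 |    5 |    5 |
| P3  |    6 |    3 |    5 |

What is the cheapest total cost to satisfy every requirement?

1175

One minimum-cost allocation:
  P1→S1: 30 × 7 = 210
  P1→S2: 55 × 8 = 440
  P1→S3: 35 × 4 = 140
  P2→S2: 35 × 5 = 175
  P3→S2: 70 × 3 = 210
Total = 210 + 440 + 140 + 175 + 210 = 1175.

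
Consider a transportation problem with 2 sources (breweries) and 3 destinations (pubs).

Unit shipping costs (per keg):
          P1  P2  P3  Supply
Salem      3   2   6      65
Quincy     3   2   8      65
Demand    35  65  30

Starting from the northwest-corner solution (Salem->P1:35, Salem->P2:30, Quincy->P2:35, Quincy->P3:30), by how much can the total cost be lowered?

Current plan cost = 35·3 + 30·2 + 35·2 + 30·8 = 475.
Optimal plan:
  Salem–P1: 35 kegs
  Salem–P3: 30 kegs
  Quincy–P2: 65 kegs
Optimal cost = 415.
Saving = 475 − 415 = 60.

60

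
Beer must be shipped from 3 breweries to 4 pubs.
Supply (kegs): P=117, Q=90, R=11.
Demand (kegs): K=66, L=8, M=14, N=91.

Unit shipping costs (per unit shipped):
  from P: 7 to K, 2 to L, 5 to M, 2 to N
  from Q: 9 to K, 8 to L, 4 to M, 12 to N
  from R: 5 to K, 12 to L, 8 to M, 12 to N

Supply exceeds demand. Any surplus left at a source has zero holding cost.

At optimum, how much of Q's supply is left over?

39

An optimal plan:
  P–K: 18 kegs
  P–L: 8 kegs
  P–N: 91 kegs
  Q–K: 37 kegs
  Q–M: 14 kegs
  R–K: 11 kegs
Total cost = 768.
Q ships 51 of its 90, leaving 39.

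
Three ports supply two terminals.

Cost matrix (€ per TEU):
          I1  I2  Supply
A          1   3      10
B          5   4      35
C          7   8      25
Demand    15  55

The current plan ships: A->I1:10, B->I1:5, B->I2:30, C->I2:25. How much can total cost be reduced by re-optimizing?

Current plan cost = 10·1 + 5·5 + 30·4 + 25·8 = €355.
Optimal plan:
  A to I1: 10 × €1 = €10
  B to I2: 35 × €4 = €140
  C to I1: 5 × €7 = €35
  C to I2: 20 × €8 = €160
Optimal cost = €345.
Saving = 355 − 345 = €10.

10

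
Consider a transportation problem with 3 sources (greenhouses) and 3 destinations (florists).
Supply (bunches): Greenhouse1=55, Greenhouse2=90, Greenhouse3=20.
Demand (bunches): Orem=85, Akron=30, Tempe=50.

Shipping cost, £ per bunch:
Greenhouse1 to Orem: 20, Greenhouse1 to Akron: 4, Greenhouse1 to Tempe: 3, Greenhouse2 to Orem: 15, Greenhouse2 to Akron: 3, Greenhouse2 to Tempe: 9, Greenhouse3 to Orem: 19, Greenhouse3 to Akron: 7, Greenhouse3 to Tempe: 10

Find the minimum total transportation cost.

1600

One minimum-cost allocation:
  Greenhouse1->Akron: 5 × £4 = £20
  Greenhouse1->Tempe: 50 × £3 = £150
  Greenhouse2->Orem: 65 × £15 = £975
  Greenhouse2->Akron: 25 × £3 = £75
  Greenhouse3->Orem: 20 × £19 = £380
Total = 20 + 150 + 975 + 75 + 380 = £1600.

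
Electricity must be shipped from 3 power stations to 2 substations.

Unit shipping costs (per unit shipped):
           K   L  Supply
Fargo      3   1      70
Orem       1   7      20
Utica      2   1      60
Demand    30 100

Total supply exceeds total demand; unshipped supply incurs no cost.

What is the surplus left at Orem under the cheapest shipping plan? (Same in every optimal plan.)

0

Minimum-cost shipments:
  Fargo–L: 70 × 1 = 70
  Orem–K: 20 × 1 = 20
  Utica–K: 10 × 2 = 20
  Utica–L: 30 × 1 = 30
Total cost = 140.
Orem ships 20 of its 20, leaving 0.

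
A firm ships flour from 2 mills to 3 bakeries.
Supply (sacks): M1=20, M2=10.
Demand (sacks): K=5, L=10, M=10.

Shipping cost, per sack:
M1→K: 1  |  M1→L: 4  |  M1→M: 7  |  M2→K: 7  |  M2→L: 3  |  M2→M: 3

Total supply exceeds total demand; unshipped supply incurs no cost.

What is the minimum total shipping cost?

75

One minimum-cost allocation:
  M1 to K: 5 × 1 = 5
  M1 to L: 10 × 4 = 40
  M2 to M: 10 × 3 = 30
Total = 5 + 40 + 30 = 75.
(Supply check: M1 ships 15; M2 ships 10.)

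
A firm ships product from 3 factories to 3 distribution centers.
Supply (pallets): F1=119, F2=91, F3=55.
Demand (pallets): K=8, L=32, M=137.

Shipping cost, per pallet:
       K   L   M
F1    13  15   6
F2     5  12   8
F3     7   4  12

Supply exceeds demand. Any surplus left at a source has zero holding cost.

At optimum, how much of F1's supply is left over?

Minimum-cost shipments:
  F1→M: 119 pallets
  F2→K: 8 pallets
  F2→M: 18 pallets
  F3→L: 32 pallets
Total cost = 1026.
F1 ships 119 of its 119, leaving 0.

0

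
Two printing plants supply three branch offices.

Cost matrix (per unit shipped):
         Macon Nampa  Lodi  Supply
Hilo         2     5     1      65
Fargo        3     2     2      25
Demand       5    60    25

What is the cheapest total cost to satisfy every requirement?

A cheapest plan:
  Hilo to Macon: 5 × 2 = 10
  Hilo to Nampa: 35 × 5 = 175
  Hilo to Lodi: 25 × 1 = 25
  Fargo to Nampa: 25 × 2 = 50
Total = 10 + 175 + 25 + 50 = 260.
(Supply check: Hilo ships 65; Fargo ships 25.)

260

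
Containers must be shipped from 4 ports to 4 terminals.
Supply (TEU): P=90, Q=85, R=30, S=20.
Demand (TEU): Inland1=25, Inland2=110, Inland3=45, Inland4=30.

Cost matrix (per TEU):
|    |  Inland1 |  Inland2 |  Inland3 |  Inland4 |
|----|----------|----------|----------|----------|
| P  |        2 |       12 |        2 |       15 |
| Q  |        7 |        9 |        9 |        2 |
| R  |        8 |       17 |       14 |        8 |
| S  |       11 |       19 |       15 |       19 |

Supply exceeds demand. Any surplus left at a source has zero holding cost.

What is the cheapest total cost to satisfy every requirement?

One minimum-cost allocation:
  P to Inland1: 25 × 2 = 50
  P to Inland2: 20 × 12 = 240
  P to Inland3: 45 × 2 = 90
  Q to Inland2: 85 × 9 = 765
  R to Inland4: 30 × 8 = 240
  S to Inland2: 5 × 19 = 95
Total = 50 + 240 + 90 + 765 + 240 + 95 = 1480.

1480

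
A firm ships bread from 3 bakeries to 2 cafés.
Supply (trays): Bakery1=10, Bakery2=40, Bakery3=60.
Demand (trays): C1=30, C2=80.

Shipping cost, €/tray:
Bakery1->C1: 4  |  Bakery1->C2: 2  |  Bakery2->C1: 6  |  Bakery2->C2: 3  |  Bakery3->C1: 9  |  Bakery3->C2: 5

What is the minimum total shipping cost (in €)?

One minimum-cost allocation:
  Bakery1 to C1: 10 × €4 = €40
  Bakery2 to C1: 20 × €6 = €120
  Bakery2 to C2: 20 × €3 = €60
  Bakery3 to C2: 60 × €5 = €300
Total = 40 + 120 + 60 + 300 = €520.

520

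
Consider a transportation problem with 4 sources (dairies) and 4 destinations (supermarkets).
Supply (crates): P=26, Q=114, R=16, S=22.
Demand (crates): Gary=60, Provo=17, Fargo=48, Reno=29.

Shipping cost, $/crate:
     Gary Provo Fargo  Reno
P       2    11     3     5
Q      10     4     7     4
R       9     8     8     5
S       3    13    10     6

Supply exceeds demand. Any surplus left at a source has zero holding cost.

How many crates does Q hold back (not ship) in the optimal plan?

20

An optimal plan:
  P–Gary: 26 × $2 = $52
  Q–Provo: 17 × $4 = $68
  Q–Fargo: 48 × $7 = $336
  Q–Reno: 29 × $4 = $116
  R–Gary: 12 × $9 = $108
  S–Gary: 22 × $3 = $66
Total cost = $746.
Q ships 94 of its 114, leaving 20.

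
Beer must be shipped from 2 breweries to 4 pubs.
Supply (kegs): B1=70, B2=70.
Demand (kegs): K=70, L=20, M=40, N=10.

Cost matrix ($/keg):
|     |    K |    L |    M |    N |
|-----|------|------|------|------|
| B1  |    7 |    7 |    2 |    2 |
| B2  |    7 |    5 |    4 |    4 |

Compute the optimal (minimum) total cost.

690

One minimum-cost allocation:
  B1→K: 20 × $7 = $140
  B1→M: 40 × $2 = $80
  B1→N: 10 × $2 = $20
  B2→K: 50 × $7 = $350
  B2→L: 20 × $5 = $100
Total = 140 + 80 + 20 + 350 + 100 = $690.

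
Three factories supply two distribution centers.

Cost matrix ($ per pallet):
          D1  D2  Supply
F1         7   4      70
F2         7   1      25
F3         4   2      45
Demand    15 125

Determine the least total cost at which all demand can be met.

425

A cheapest plan:
  F1–D2: 70 × $4 = $280
  F2–D2: 25 × $1 = $25
  F3–D1: 15 × $4 = $60
  F3–D2: 30 × $2 = $60
Total = 280 + 25 + 60 + 60 = $425.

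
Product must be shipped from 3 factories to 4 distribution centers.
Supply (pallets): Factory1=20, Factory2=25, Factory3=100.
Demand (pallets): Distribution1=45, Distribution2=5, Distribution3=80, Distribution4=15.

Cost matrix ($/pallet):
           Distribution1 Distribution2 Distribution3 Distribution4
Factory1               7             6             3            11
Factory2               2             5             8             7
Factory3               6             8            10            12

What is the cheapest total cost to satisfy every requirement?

1035

Optimal allocation:
  Factory1 to Distribution3: 20 × $3 = $60
  Factory2 to Distribution1: 10 × $2 = $20
  Factory2 to Distribution4: 15 × $7 = $105
  Factory3 to Distribution1: 35 × $6 = $210
  Factory3 to Distribution2: 5 × $8 = $40
  Factory3 to Distribution3: 60 × $10 = $600
Total = 60 + 20 + 105 + 210 + 40 + 600 = $1035.
(Supply check: Factory1 ships 20; Factory2 ships 25; Factory3 ships 100.)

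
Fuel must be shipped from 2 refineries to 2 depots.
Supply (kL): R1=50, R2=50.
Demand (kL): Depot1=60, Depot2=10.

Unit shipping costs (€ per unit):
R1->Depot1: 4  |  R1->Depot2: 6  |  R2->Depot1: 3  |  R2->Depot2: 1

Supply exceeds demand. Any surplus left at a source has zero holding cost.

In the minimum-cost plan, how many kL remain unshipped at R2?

Minimum-cost shipments:
  R1->Depot1: 20 × €4 = €80
  R2->Depot1: 40 × €3 = €120
  R2->Depot2: 10 × €1 = €10
Total cost = €210.
R2 ships 50 of its 50, leaving 0.

0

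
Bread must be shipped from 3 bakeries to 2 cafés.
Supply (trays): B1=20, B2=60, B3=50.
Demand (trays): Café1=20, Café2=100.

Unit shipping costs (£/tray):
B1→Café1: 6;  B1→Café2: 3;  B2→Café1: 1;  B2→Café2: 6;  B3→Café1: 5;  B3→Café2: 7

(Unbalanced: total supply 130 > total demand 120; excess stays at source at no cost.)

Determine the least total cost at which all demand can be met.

A cheapest plan:
  B1–Café2: 20 × £3 = £60
  B2–Café1: 20 × £1 = £20
  B2–Café2: 40 × £6 = £240
  B3–Café2: 40 × £7 = £280
Total = 60 + 20 + 240 + 280 = £600.

600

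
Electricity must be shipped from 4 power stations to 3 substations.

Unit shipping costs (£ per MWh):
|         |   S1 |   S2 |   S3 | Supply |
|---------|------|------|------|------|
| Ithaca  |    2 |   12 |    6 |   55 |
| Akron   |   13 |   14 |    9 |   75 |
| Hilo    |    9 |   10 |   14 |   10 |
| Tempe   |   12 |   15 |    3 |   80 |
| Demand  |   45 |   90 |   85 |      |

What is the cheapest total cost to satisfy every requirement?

Optimal allocation:
  Ithaca->S1: 45 × £2 = £90
  Ithaca->S2: 5 × £12 = £60
  Ithaca->S3: 5 × £6 = £30
  Akron->S2: 75 × £14 = £1050
  Hilo->S2: 10 × £10 = £100
  Tempe->S3: 80 × £3 = £240
Total = 90 + 60 + 30 + 1050 + 100 + 240 = £1570.

1570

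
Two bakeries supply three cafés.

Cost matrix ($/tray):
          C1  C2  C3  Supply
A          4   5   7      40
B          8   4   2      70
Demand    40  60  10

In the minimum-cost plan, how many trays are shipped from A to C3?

0

Optimal shipments:
  A→C1: 40 × $4 = $160
  B→C2: 60 × $4 = $240
  B→C3: 10 × $2 = $20
Total cost = $420.
The route A→C3 is not used.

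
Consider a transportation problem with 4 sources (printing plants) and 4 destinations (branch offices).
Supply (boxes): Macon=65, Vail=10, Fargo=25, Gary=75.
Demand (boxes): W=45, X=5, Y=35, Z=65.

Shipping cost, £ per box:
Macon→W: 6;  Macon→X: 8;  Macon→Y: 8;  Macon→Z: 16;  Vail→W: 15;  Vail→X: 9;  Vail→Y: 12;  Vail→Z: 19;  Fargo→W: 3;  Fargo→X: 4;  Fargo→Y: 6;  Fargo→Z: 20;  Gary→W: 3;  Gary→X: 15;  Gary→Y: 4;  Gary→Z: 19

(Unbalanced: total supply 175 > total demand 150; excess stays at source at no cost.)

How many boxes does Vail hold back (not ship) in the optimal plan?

10

Minimum-cost shipments:
  Macon–Z: 65 × £16 = £1040
  Fargo–W: 5 × £3 = £15
  Fargo–X: 5 × £4 = £20
  Gary–W: 40 × £3 = £120
  Gary–Y: 35 × £4 = £140
Total cost = £1335.
Vail ships 0 of its 10, leaving 10.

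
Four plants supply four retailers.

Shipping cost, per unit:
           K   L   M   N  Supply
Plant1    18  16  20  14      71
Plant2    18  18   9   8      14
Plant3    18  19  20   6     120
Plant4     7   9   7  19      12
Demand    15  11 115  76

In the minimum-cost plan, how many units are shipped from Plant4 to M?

12

The minimum-cost plan:
  Plant1 to K: 15 × 18 = 270
  Plant1 to L: 11 × 16 = 176
  Plant1 to M: 45 × 20 = 900
  Plant2 to M: 14 × 9 = 126
  Plant3 to M: 44 × 20 = 880
  Plant3 to N: 76 × 6 = 456
  Plant4 to M: 12 × 7 = 84
Total cost = 2892.
So Plant4→M carries 12 units.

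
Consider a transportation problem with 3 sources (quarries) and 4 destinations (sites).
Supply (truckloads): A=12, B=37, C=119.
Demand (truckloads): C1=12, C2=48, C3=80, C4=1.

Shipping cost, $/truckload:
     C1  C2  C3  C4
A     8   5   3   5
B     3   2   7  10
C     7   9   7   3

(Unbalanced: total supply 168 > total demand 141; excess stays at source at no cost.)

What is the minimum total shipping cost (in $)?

772

A cheapest plan:
  A to C2: 11 × $5 = $55
  A to C3: 1 × $3 = $3
  B to C2: 37 × $2 = $74
  C to C1: 12 × $7 = $84
  C to C3: 79 × $7 = $553
  C to C4: 1 × $3 = $3
Total = 55 + 3 + 74 + 84 + 553 + 3 = $772.
(Supply check: A ships 12; B ships 37; C ships 92.)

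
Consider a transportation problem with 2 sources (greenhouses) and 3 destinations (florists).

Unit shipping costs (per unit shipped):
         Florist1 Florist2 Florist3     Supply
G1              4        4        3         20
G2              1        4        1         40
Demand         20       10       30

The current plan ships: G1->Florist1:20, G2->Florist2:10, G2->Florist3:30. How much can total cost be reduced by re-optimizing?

Current plan cost = 20·4 + 10·4 + 30·1 = 150.
Optimal plan:
  G1–Florist2: 10 × 4 = 40
  G1–Florist3: 10 × 3 = 30
  G2–Florist1: 20 × 1 = 20
  G2–Florist3: 20 × 1 = 20
Optimal cost = 110.
Saving = 150 − 110 = 40.

40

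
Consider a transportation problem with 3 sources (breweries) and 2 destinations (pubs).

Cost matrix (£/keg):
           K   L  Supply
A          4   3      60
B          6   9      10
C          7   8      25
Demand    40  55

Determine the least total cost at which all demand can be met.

420

An optimal shipping plan:
  A to K: 5 × £4 = £20
  A to L: 55 × £3 = £165
  B to K: 10 × £6 = £60
  C to K: 25 × £7 = £175
Total = 20 + 165 + 60 + 175 = £420.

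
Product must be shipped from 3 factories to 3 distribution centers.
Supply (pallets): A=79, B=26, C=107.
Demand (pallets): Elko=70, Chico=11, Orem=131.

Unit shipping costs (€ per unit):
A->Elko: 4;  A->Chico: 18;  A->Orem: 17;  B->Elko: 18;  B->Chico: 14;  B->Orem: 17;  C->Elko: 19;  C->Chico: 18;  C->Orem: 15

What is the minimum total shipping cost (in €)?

An optimal shipping plan:
  A→Elko: 70 × €4 = €280
  A→Orem: 9 × €17 = €153
  B→Chico: 11 × €14 = €154
  B→Orem: 15 × €17 = €255
  C→Orem: 107 × €15 = €1605
Total = 280 + 153 + 154 + 255 + 1605 = €2447.

2447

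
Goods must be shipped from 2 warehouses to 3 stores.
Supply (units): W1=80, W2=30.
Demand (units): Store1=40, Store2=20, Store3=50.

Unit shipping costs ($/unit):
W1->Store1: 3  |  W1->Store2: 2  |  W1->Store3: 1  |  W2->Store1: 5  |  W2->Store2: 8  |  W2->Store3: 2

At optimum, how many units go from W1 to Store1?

40

Solving gives:
  W1–Store1: 40 × $3 = $120
  W1–Store2: 20 × $2 = $40
  W1–Store3: 20 × $1 = $20
  W2–Store3: 30 × $2 = $60
Total cost = $240.
So W1→Store1 carries 40 units.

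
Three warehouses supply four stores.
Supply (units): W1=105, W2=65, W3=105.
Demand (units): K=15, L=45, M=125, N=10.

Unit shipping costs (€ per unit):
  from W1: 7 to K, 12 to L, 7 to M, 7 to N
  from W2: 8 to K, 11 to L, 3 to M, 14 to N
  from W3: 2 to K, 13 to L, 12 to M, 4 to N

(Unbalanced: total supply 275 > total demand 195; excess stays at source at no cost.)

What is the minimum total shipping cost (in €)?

An optimal shipping plan:
  W1→L: 45 × €12 = €540
  W1→M: 60 × €7 = €420
  W2→M: 65 × €3 = €195
  W3→K: 15 × €2 = €30
  W3→N: 10 × €4 = €40
Total = 540 + 420 + 195 + 30 + 40 = €1225.

1225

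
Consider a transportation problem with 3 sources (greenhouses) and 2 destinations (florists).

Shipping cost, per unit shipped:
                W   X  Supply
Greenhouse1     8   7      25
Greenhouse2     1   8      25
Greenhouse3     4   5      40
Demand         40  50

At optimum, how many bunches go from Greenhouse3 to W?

The minimum-cost plan:
  Greenhouse1 to X: 25 × 7 = 175
  Greenhouse2 to W: 25 × 1 = 25
  Greenhouse3 to W: 15 × 4 = 60
  Greenhouse3 to X: 25 × 5 = 125
Total cost = 385.
So Greenhouse3→W carries 15 bunches.

15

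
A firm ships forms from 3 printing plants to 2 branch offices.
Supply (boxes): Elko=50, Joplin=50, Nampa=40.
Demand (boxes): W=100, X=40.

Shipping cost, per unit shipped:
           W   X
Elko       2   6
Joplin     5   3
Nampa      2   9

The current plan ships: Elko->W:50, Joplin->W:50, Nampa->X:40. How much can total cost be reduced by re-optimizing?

Current plan cost = 50·2 + 50·5 + 40·9 = 710.
Optimal plan:
  Elko->W: 50 boxes
  Joplin->W: 10 boxes
  Joplin->X: 40 boxes
  Nampa->W: 40 boxes
Optimal cost = 350.
Saving = 710 − 350 = 360.

360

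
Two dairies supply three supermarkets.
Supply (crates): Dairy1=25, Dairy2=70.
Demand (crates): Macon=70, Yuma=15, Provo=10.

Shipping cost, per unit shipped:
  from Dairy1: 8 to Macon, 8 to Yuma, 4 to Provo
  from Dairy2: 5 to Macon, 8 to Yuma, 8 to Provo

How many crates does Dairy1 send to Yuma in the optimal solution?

15

The minimum-cost plan:
  Dairy1 to Yuma: 15 crates
  Dairy1 to Provo: 10 crates
  Dairy2 to Macon: 70 crates
Total cost = 510.
So Dairy1→Yuma carries 15 crates.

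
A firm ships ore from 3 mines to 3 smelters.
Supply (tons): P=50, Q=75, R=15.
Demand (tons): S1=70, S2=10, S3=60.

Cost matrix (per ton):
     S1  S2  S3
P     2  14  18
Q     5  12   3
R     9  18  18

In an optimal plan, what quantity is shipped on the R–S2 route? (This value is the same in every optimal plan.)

0

Optimal shipments:
  P to S1: 50 × 2 = 100
  Q to S1: 5 × 5 = 25
  Q to S2: 10 × 12 = 120
  Q to S3: 60 × 3 = 180
  R to S1: 15 × 9 = 135
Total cost = 560.
The route R→S2 is not used.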